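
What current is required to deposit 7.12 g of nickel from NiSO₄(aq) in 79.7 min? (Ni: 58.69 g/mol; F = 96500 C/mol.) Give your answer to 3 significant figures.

4.90 A

n(Ni) = 7.12 / 58.69 = 0.1213 mol
Ni²⁺ + 2e⁻ → Ni, so n(e⁻) = 2 × 0.1213 = 0.2426 mol
Q = 0.2426 × 96500 = 23410 C
I = Q / t = 23410 / 4782 s = 4.90 A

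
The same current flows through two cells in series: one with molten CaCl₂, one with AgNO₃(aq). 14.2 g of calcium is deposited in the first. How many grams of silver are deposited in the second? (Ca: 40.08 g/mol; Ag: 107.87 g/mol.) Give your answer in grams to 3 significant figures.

n(Ca) = 14.2 / 40.08 = 0.3543 mol
Ca²⁺ + 2e⁻ → Ca, so n(e⁻) = 2 × 0.3543 = 0.7086 mol
Same current for the same time ⇒ same n(e⁻) = 0.7086 mol in both cells.
Ag⁺ + e⁻ → Ag, so n(Ag) = 0.7086 mol
m(Ag) = 0.7086 × 107.87 = 76.4 g

76.4 g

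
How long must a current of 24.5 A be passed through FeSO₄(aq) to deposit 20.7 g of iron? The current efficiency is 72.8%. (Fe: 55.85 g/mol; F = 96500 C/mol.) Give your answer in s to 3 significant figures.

n(Fe) = 20.7 / 55.85 = 0.3706 mol
Fe²⁺ + 2e⁻ → Fe, so n(e⁻) = 2 × 0.3706 = 0.7412 mol
Q = 0.7412 × 96500 / 0.728 = 98250 C
t = Q / I = 98250 / 24.5 = 4010 s

4010 s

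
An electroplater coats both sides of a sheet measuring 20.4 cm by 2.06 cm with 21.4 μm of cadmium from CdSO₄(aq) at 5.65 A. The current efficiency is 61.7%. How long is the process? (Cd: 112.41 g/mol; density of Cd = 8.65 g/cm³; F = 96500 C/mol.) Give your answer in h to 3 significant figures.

0.213 h

Plated area = 2 × 20.4 × 2.06 = 84.05 cm²
Volume = 84.05 × 21.4×10⁻⁴ cm = 0.1799 cm³
m(Cd) = 0.1799 × 8.65 = 1.556 g
n(Cd) = 1.556 / 112.41 = 0.01384 mol; n(e⁻) = 2 × 0.01384 = 0.02768 mol
Q = 0.02768 × 96500 / 0.617 = 4329 C
t = 4329 / 5.65 = 766.2 s = 0.213 h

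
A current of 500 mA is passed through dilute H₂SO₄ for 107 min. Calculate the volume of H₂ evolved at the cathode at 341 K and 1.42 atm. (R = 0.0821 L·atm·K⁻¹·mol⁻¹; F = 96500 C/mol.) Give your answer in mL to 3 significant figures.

328 mL

Q = 0.500 A × 6420 s = 3210 C
n(e⁻) = Q/F = 3210/96500 = 0.03326 mol
2H⁺ + 2e⁻ → H₂, so n(H₂) = 0.03326 / 2 = 0.01663 mol
V = nRT/P = 0.01663 × 0.0821 × 341 / 1.42 = 0.3279 L
= 328 mL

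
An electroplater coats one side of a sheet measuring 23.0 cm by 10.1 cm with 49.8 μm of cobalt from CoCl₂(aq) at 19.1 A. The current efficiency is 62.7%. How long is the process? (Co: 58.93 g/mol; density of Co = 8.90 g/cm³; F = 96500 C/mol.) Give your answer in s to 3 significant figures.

2820 s

Plated area = 23.0 × 10.1 = 232.3 cm²
Volume = 232.3 × 49.8×10⁻⁴ cm = 1.157 cm³
m(Co) = 1.157 × 8.90 = 10.30 g
n(Co) = 10.30 / 58.93 = 0.1748 mol; n(e⁻) = 2 × 0.1748 = 0.3496 mol
Q = 0.3496 × 96500 / 0.627 = 53810 C
t = 53810 / 19.1 = 2817 s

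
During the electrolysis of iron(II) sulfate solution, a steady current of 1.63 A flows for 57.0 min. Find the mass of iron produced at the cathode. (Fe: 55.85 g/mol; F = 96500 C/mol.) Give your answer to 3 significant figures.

1.61 g

Q = It = 1.63 × 3420 = 5575 C
n(e⁻) = Q/F = 5575/96500 = 0.05777 mol
Fe²⁺ + 2e⁻ → Fe, so n(Fe) = 0.05777 / 2 = 0.02889 mol
m = 0.02889 × 55.85 = 1.61 g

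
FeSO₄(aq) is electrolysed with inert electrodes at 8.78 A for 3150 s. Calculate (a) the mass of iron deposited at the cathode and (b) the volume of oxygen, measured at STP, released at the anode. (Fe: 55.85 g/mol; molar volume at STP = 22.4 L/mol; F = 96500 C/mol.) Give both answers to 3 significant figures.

Q = 8.78 × 3150 = 27660 C; n(e⁻) = 27660 / 96500 = 0.2866 mol
Cathode: Fe²⁺ + 2e⁻ → Fe → n(Fe) = 0.2866/2 = 0.1433 mol → 8.00 g
Anode: 2H₂O → O₂ + 4H⁺ + 4e⁻ → n(O₂) = 0.2866/4 = 0.07165 mol → 1.60 L

8.00 g Fe; 1.60 L O₂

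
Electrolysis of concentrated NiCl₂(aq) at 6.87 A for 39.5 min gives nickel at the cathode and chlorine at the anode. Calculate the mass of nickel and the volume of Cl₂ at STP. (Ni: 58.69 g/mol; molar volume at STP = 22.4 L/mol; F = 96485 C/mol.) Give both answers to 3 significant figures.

Q = 6.87 × 2370 = 16280 C; n(e⁻) = 16280 / 96485 = 0.1687 mol
Cathode: Ni²⁺ + 2e⁻ → Ni → n(Ni) = 0.1687/2 = 0.08435 mol → 4.95 g
Anode: 2Cl⁻ → Cl₂ + 2e⁻ → n(Cl₂) = 0.1687/2 = 0.08435 mol → 1.89 L

4.95 g Ni; 1.89 L Cl₂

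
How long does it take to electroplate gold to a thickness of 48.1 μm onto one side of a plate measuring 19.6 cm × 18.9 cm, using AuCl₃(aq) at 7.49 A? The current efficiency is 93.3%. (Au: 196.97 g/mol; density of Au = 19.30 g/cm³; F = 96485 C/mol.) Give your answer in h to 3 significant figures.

2.01 h

Plated area = 19.6 × 18.9 = 370.4 cm²
Volume = 370.4 × 48.1×10⁻⁴ cm = 1.782 cm³
m(Au) = 1.782 × 19.30 = 34.39 g
n(Au) = 34.39 / 196.97 = 0.1746 mol; n(e⁻) = 3 × 0.1746 = 0.5238 mol
Q = 0.5238 × 96485 / 0.933 = 54170 C
t = 54170 / 7.49 = 7232 s = 2.01 h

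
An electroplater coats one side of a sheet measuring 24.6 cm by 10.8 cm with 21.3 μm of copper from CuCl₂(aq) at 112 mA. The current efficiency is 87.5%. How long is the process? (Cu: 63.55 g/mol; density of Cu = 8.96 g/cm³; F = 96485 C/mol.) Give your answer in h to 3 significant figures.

Plated area = 24.6 × 10.8 = 265.7 cm²
Volume = 265.7 × 21.3×10⁻⁴ cm = 0.5659 cm³
m(Cu) = 0.5659 × 8.96 = 5.070 g
n(Cu) = 5.070 / 63.55 = 0.07978 mol; n(e⁻) = 2 × 0.07978 = 0.1596 mol
Q = 0.1596 × 96485 / 0.875 = 17600 C
t = 17600 / 0.112 = 1.571×10^5 s = 43.6 h

43.6 h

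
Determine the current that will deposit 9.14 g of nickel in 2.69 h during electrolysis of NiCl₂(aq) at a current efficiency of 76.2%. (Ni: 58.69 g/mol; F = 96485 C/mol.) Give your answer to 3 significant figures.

n(Ni) = 9.14 / 58.69 = 0.1557 mol
Ni²⁺ + 2e⁻ → Ni, so n(e⁻) = 2 × 0.1557 = 0.3114 mol
Q = 0.3114 × 96485 / 0.762 = 39430 C
I = Q / t = 39430 / 9684 s = 4.07 A

4.07 A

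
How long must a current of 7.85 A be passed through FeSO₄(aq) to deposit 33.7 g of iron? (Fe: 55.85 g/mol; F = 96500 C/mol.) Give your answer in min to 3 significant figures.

n(Fe) = 33.7 / 55.85 = 0.6034 mol
Fe²⁺ + 2e⁻ → Fe, so n(e⁻) = 2 × 0.6034 = 1.207 mol
Q = 1.207 × 96500 = 1.165×10^5 C
t = Q / I = 1.165×10^5 / 7.85 = 14840 s = 247 min

247 min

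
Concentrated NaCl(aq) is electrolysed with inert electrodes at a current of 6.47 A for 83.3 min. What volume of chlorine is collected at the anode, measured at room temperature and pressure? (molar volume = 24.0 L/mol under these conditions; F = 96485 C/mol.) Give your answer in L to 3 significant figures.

4.02 L

Charge passed = 6.47 × 4998 = 32340 C
Moles of electrons = 32340 / 96485 = 0.3352 mol
2Cl⁻ → Cl₂ + 2e⁻, so n(Cl₂) = 0.3352 / 2 = 0.1676 mol
V = 0.1676 × 24.0 = 4.022 L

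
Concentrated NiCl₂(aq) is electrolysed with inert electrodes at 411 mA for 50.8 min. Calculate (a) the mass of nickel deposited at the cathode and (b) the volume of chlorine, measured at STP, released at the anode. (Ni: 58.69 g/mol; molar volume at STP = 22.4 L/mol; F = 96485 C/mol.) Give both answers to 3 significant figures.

0.381 g Ni; 0.145 L Cl₂

Q = 0.411 × 3048 = 1253 C; n(e⁻) = 1253 / 96485 = 0.01299 mol
Cathode: Ni²⁺ + 2e⁻ → Ni → n(Ni) = 0.01299/2 = 0.006495 mol → 0.381 g
Anode: 2Cl⁻ → Cl₂ + 2e⁻ → n(Cl₂) = 0.01299/2 = 0.006495 mol → 0.145 L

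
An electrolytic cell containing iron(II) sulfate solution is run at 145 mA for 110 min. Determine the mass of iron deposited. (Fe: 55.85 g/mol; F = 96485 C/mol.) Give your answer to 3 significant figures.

0.277 g

Charge passed = 0.145 × 6600 = 957.0 C
n(e⁻) = 957.0 / 96485 = 0.009919 mol
Fe²⁺ + 2e⁻ → Fe, so n(Fe) = 0.009919 / 2 = 0.004960 mol
m = 0.004960 × 55.85 = 0.277 g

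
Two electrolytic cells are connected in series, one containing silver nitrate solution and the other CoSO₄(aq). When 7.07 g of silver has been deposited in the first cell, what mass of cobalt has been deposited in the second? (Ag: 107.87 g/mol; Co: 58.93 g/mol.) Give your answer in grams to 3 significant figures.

1.93 g

n(Ag) = 7.07 / 107.87 = 0.06554 mol
Ag⁺ + e⁻ → Ag, so n(e⁻) = 0.06554 mol
Same current for the same time ⇒ same n(e⁻) = 0.06554 mol in both cells.
Co²⁺ + 2e⁻ → Co, so n(Co) = 0.06554 / 2 = 0.03277 mol
m(Co) = 0.03277 × 58.93 = 1.93 g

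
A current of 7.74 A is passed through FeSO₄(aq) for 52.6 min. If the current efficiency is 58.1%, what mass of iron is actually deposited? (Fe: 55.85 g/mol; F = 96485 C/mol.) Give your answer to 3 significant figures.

4.11 g

Q = 7.74 × 3156 = 24430 C
n(e⁻) = 24430 / 96485 = 0.2532 mol
Fe²⁺ + 2e⁻ → Fe, so theoretical m(Fe) = 0.1266 × 55.85 = 7.071 g
Actual mass = 58.1% × 7.071 = 4.11 g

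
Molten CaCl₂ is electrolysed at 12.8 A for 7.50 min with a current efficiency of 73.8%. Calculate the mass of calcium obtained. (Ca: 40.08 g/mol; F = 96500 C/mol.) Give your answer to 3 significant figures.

Q = 12.8 × 450 = 5760 C
n(e⁻) = 5760 / 96500 = 0.05969 mol
Ca²⁺ + 2e⁻ → Ca, so theoretical m(Ca) = 0.02985 × 40.08 = 1.196 g
Actual mass = 73.8% × 1.196 = 0.883 g

0.883 g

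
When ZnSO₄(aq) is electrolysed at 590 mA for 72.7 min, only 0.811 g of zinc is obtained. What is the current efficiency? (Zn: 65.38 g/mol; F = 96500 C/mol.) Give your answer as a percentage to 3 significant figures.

93.0%

Q = 0.590 × 4362 = 2574 C
n(e⁻) = 2574 / 96500 = 0.02667 mol
Zn²⁺ + 2e⁻ → Zn, so theoretical n(Zn) = 0.01334 mol → 0.8722 g
Efficiency = 0.811 / 0.8722 = 0.9298 = 93.0%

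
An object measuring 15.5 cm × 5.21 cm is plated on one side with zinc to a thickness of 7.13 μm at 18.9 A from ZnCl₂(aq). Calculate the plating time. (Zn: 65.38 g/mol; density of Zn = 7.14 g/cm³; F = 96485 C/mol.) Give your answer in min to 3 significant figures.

1.07 min

Plated area = 15.5 × 5.21 = 80.76 cm²
Volume = 80.76 × 7.13×10⁻⁴ cm = 0.05758 cm³
m(Zn) = 0.05758 × 7.14 = 0.4111 g
n(Zn) = 0.4111 / 65.38 = 0.006288 mol; n(e⁻) = 2 × 0.006288 = 0.01258 mol
Q = 0.01258 × 96485 = 1214 C
t = 1214 / 18.9 = 64.23 s = 1.07 min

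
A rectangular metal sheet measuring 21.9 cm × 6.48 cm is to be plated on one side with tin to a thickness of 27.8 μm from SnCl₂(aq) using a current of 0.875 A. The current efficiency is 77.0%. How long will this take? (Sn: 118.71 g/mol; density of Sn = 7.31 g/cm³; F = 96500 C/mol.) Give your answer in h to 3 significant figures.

1.93 h

Plated area = 21.9 × 6.48 = 141.9 cm²
Volume = 141.9 × 27.8×10⁻⁴ cm = 0.3945 cm³
m(Sn) = 0.3945 × 7.31 = 2.884 g
n(Sn) = 2.884 / 118.71 = 0.02429 mol; n(e⁻) = 2 × 0.02429 = 0.04858 mol
Q = 0.04858 × 96500 / 0.770 = 6088 C
t = 6088 / 0.875 = 6958 s = 1.93 h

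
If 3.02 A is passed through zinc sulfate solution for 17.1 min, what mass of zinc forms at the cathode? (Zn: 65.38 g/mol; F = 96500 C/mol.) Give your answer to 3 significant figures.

Charge passed = 3.02 × 1026 = 3099 C
Moles of electrons = 3099 / 96500 = 0.03211 mol
Zn²⁺ + 2e⁻ → Zn, so n(Zn) = 0.03211 / 2 = 0.01606 mol
m = 0.01606 × 65.38 = 1.05 g

1.05 g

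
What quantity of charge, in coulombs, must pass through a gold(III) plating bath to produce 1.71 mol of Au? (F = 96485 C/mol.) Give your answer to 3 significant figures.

4.95×10^5 C

Au³⁺ + 3e⁻ → Au, so n(e⁻) = 3 × 1.71 = 5.130 mol
Q = 5.130 × 96485 = 4.950×10^5 C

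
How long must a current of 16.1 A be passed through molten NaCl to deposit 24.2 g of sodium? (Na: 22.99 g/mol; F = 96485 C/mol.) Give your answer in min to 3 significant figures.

105 min

n(Na) = 24.2 / 22.99 = 1.053 mol
Na⁺ + e⁻ → Na, so n(e⁻) = 1.053 mol
Q = 1.053 × 96485 = 1.016×10^5 C
t = Q / I = 1.016×10^5 / 16.1 = 6311 s = 105 min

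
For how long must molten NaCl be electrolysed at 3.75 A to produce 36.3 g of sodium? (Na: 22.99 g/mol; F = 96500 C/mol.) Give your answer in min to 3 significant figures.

n(Na) = 36.3 / 22.99 = 1.579 mol
Na⁺ + e⁻ → Na, so n(e⁻) = 1.579 mol
Q = 1.579 × 96500 = 1.524×10^5 C
t = Q / I = 1.524×10^5 / 3.75 = 40640 s = 677 min

677 min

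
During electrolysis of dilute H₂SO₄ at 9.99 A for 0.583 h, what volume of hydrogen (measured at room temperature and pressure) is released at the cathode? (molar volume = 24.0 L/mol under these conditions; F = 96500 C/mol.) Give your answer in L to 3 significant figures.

Q = 9.99 A × 2098.8 s = 20970 C
n(e⁻) = Q/F = 20970/96500 = 0.2173 mol
2H⁺ + 2e⁻ → H₂, so n(H₂) = 0.2173 / 2 = 0.1087 mol
V = 0.1087 × 24.0 = 2.609 L

2.61 L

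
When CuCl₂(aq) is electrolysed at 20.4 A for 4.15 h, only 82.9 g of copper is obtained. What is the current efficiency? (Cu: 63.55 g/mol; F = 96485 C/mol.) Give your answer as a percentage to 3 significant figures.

Q = 20.4 × 14940 = 3.048×10^5 C
n(e⁻) = 3.048×10^5 / 96485 = 3.159 mol
Cu²⁺ + 2e⁻ → Cu, so theoretical n(Cu) = 1.580 mol → 100.4 g
Efficiency = 82.9 / 100.4 = 0.8257 = 82.6%

82.6%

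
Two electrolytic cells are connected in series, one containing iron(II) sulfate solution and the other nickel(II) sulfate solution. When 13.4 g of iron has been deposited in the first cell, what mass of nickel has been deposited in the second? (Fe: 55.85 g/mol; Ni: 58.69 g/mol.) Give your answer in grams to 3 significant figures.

n(Fe) = 13.4 / 55.85 = 0.2399 mol
Fe²⁺ + 2e⁻ → Fe, so n(e⁻) = 2 × 0.2399 = 0.4798 mol
Since the cells are in series, n(e⁻) in the Ni cell is also 0.4798 mol.
Ni²⁺ + 2e⁻ → Ni, so n(Ni) = 0.4798 / 2 = 0.2399 mol
m(Ni) = 0.2399 × 58.69 = 14.1 g

14.1 g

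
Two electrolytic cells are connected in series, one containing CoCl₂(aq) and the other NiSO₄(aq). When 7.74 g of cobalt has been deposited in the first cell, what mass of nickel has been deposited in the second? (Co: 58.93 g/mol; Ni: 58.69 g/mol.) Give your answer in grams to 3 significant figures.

n(Co) = 7.74 / 58.93 = 0.1313 mol
Co²⁺ + 2e⁻ → Co, so n(e⁻) = 2 × 0.1313 = 0.2626 mol
In series, the same 0.2626 mol of electrons flows through the second cell.
Ni²⁺ + 2e⁻ → Ni, so n(Ni) = 0.2626 / 2 = 0.1313 mol
m(Ni) = 0.1313 × 58.69 = 7.71 g

7.71 g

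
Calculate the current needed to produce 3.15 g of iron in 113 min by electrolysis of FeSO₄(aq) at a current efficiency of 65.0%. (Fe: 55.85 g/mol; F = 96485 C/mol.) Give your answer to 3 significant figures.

n(Fe) = 3.15 / 55.85 = 0.05640 mol
Fe²⁺ + 2e⁻ → Fe, so n(e⁻) = 2 × 0.05640 = 0.1128 mol
Q = 0.1128 × 96485 / 0.650 = 16740 C
I = Q / t = 16740 / 6780 s = 2.47 A

2.47 A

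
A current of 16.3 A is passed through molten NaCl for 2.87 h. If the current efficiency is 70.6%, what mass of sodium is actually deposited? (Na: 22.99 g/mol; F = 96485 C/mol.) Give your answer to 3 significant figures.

28.3 g

Q = 16.3 × 10332 = 1.684×10^5 C
n(e⁻) = 1.684×10^5 / 96485 = 1.745 mol
Na⁺ + e⁻ → Na, so theoretical m(Na) = 1.745 × 22.99 = 40.12 g
Actual mass = 70.6% × 40.12 = 28.3 g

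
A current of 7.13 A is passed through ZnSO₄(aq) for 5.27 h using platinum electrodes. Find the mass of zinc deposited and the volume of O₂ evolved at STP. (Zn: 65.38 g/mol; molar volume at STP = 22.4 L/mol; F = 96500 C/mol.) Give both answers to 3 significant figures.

45.8 g Zn; 7.85 L O₂

Q = 7.13 × 18972 = 1.353×10^5 C; n(e⁻) = 1.353×10^5 / 96500 = 1.402 mol
Cathode: Zn²⁺ + 2e⁻ → Zn → n(Zn) = 1.402/2 = 0.7010 mol → 45.8 g
Anode: 2H₂O → O₂ + 4H⁺ + 4e⁻ → n(O₂) = 1.402/4 = 0.3505 mol → 7.85 L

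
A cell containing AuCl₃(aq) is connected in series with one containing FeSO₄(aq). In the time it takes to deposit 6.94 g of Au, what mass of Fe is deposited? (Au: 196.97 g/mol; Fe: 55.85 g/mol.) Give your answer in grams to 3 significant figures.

2.95 g

n(Au) = 6.94 / 196.97 = 0.03523 mol
Au³⁺ + 3e⁻ → Au, so n(e⁻) = 3 × 0.03523 = 0.1057 mol
The cells are in series, so the same charge (and hence the same n(e⁻) = 0.1057 mol) passes through both.
Fe²⁺ + 2e⁻ → Fe, so n(Fe) = 0.1057 / 2 = 0.05285 mol
m(Fe) = 0.05285 × 55.85 = 2.95 g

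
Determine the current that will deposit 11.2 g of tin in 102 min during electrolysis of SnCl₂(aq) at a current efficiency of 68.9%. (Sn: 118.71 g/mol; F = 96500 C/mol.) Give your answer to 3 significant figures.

n(Sn) = 11.2 / 118.71 = 0.09435 mol
Sn²⁺ + 2e⁻ → Sn, so n(e⁻) = 2 × 0.09435 = 0.1887 mol
Q = 0.1887 × 96500 / 0.689 = 26430 C
I = Q / t = 26430 / 6120 s = 4.32 A

4.32 A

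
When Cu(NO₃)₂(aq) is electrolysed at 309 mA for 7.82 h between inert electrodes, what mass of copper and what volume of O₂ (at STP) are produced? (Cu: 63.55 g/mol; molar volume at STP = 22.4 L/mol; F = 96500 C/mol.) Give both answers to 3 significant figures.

Q = 0.309 × 28152 = 8699 C; n(e⁻) = 8699 / 96500 = 0.09015 mol
Cathode: Cu²⁺ + 2e⁻ → Cu → n(Cu) = 0.09015/2 = 0.04508 mol → 2.86 g
Anode: 2H₂O → O₂ + 4H⁺ + 4e⁻ → n(O₂) = 0.09015/4 = 0.02254 mol → 0.505 L

2.86 g Cu; 0.505 L O₂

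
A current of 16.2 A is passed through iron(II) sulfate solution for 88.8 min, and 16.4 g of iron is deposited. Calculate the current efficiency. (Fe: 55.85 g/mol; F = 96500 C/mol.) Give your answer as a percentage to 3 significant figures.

Q = 16.2 × 5328 = 86310 C
n(e⁻) = 86310 / 96500 = 0.8944 mol
Fe²⁺ + 2e⁻ → Fe, so theoretical n(Fe) = 0.4472 mol → 24.98 g
Efficiency = 16.4 / 24.98 = 0.6565 = 65.7%

65.7%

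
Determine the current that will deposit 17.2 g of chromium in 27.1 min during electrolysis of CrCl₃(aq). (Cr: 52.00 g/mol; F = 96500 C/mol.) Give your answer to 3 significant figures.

58.9 A

n(Cr) = 17.2 / 52.00 = 0.3308 mol
Cr³⁺ + 3e⁻ → Cr, so n(e⁻) = 3 × 0.3308 = 0.9924 mol
Q = 0.9924 × 96500 = 95770 C
I = Q / t = 95770 / 1626 s = 58.9 A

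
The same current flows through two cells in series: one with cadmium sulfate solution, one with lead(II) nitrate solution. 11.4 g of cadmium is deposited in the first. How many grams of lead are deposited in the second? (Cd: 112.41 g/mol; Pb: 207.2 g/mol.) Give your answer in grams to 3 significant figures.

n(Cd) = 11.4 / 112.41 = 0.1014 mol
Cd²⁺ + 2e⁻ → Cd, so n(e⁻) = 2 × 0.1014 = 0.2028 mol
Since the cells are in series, n(e⁻) in the Pb cell is also 0.2028 mol.
Pb²⁺ + 2e⁻ → Pb, so n(Pb) = 0.2028 / 2 = 0.1014 mol
m(Pb) = 0.1014 × 207.2 = 21.0 g

21.0 g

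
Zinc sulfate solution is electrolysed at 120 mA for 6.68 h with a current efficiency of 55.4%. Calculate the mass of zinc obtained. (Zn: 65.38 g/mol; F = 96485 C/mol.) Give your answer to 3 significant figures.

0.542 g

Q = 0.120 × 24048 = 2886 C
n(e⁻) = 2886 / 96485 = 0.02991 mol
Zn²⁺ + 2e⁻ → Zn, so theoretical m(Zn) = 0.01496 × 65.38 = 0.9781 g
Actual mass = 55.4% × 0.9781 = 0.542 g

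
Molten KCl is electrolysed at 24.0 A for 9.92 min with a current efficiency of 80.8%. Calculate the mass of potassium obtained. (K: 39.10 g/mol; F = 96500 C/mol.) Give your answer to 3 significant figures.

4.68 g

Q = 24.0 × 595.2 = 14280 C
n(e⁻) = 14280 / 96500 = 0.1480 mol
K⁺ + e⁻ → K, so theoretical m(K) = 0.1480 × 39.10 = 5.787 g
Actual mass = 80.8% × 5.787 = 4.68 g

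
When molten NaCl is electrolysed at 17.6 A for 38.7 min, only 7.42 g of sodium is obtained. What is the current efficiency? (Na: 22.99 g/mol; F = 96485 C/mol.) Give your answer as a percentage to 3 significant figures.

76.2%

Q = 17.6 × 2322 = 40870 C
n(e⁻) = 40870 / 96485 = 0.4236 mol
Na⁺ + e⁻ → Na, so theoretical n(Na) = 0.4236 mol → 9.739 g
Efficiency = 7.42 / 9.739 = 0.7619 = 76.2%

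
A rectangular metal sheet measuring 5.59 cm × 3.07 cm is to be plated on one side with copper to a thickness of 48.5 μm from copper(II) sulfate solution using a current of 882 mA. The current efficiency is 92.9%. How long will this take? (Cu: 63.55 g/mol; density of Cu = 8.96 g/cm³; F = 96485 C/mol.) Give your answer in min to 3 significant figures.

46.1 min

Plated area = 5.59 × 3.07 = 17.16 cm²
Volume = 17.16 × 48.5×10⁻⁴ cm = 0.08323 cm³
m(Cu) = 0.08323 × 8.96 = 0.7457 g
n(Cu) = 0.7457 / 63.55 = 0.01173 mol; n(e⁻) = 2 × 0.01173 = 0.02346 mol
Q = 0.02346 × 96485 / 0.929 = 2437 C
t = 2437 / 0.882 = 2763 s = 46.1 min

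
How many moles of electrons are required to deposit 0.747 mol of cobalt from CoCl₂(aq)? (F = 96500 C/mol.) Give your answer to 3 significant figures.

Co²⁺ + 2e⁻ → Co, so n(e⁻) = 2 × 0.747 = 1.494 mol

1.49 mol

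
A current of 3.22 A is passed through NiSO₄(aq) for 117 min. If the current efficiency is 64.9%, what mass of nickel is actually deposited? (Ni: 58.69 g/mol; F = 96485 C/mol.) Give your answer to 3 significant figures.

4.46 g

Q = 3.22 × 7020 = 22600 C
n(e⁻) = 22600 / 96485 = 0.2342 mol
Ni²⁺ + 2e⁻ → Ni, so theoretical m(Ni) = 0.1171 × 58.69 = 6.873 g
Actual mass = 64.9% × 6.873 = 4.46 g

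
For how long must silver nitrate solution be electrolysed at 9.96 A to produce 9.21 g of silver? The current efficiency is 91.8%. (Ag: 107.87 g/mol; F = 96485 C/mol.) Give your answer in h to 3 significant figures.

n(Ag) = 9.21 / 107.87 = 0.08538 mol
Ag⁺ + e⁻ → Ag, so n(e⁻) = 0.08538 mol
Q = 0.08538 × 96485 / 0.918 = 8974 C
t = Q / I = 8974 / 9.96 = 901.0 s = 0.250 h

0.250 h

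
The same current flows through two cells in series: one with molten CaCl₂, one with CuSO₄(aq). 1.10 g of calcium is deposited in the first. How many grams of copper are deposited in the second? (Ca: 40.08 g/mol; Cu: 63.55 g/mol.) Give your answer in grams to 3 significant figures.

1.74 g

n(Ca) = 1.10 / 40.08 = 0.02745 mol
Ca²⁺ + 2e⁻ → Ca, so n(e⁻) = 2 × 0.02745 = 0.05490 mol
The cells are in series, so the same charge (and hence the same n(e⁻) = 0.05490 mol) passes through both.
Cu²⁺ + 2e⁻ → Cu, so n(Cu) = 0.05490 / 2 = 0.02745 mol
m(Cu) = 0.02745 × 63.55 = 1.74 g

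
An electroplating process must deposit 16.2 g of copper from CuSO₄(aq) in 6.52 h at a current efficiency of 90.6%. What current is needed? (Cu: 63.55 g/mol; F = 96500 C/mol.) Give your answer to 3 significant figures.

n(Cu) = 16.2 / 63.55 = 0.2549 mol
Cu²⁺ + 2e⁻ → Cu, so n(e⁻) = 2 × 0.2549 = 0.5098 mol
Q = 0.5098 × 96500 / 0.906 = 54300 C
I = Q / t = 54300 / 23472 s = 2.31 A

2.31 A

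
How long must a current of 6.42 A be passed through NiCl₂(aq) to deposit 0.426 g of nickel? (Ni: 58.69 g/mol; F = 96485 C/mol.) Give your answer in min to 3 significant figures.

n(Ni) = 0.426 / 58.69 = 0.007258 mol
Ni²⁺ + 2e⁻ → Ni, so n(e⁻) = 2 × 0.007258 = 0.01452 mol
Q = 0.01452 × 96485 = 1401 C
t = Q / I = 1401 / 6.42 = 218.2 s = 3.64 min

3.64 min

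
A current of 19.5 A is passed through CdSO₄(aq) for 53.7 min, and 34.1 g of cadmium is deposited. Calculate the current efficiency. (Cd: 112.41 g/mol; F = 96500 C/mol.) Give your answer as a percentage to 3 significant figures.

93.2%

Q = 19.5 × 3222 = 62830 C
n(e⁻) = 62830 / 96500 = 0.6511 mol
Cd²⁺ + 2e⁻ → Cd, so theoretical n(Cd) = 0.3256 mol → 36.60 g
Efficiency = 34.1 / 36.60 = 0.9317 = 93.2%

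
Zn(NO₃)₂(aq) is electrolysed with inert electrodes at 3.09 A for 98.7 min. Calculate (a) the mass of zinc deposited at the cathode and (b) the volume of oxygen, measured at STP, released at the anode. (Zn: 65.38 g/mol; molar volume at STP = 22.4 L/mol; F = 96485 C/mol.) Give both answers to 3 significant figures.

Q = 3.09 × 5922 = 18300 C; n(e⁻) = 18300 / 96485 = 0.1897 mol
Cathode: Zn²⁺ + 2e⁻ → Zn → n(Zn) = 0.1897/2 = 0.09485 mol → 6.20 g
Anode: 2H₂O → O₂ + 4H⁺ + 4e⁻ → n(O₂) = 0.1897/4 = 0.04743 mol → 1.06 L

6.20 g Zn; 1.06 L O₂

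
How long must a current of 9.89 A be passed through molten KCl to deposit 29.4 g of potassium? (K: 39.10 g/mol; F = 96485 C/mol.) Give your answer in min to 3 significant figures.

122 min

n(K) = 29.4 / 39.10 = 0.7519 mol
K⁺ + e⁻ → K, so n(e⁻) = 0.7519 mol
Q = 0.7519 × 96485 = 72550 C
t = Q / I = 72550 / 9.89 = 7336 s = 122 min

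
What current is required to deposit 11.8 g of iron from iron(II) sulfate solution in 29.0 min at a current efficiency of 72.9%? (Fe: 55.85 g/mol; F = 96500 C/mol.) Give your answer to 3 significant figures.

32.1 A

n(Fe) = 11.8 / 55.85 = 0.2113 mol
Fe²⁺ + 2e⁻ → Fe, so n(e⁻) = 2 × 0.2113 = 0.4226 mol
Q = 0.4226 × 96500 / 0.729 = 55940 C
I = Q / t = 55940 / 1740 s = 32.1 A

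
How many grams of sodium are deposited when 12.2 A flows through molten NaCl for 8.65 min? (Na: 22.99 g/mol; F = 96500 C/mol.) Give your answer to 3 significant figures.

1.51 g

Q = It = 12.2 × 519 = 6332 C
n(e⁻) = Q/F = 6332/96500 = 0.06562 mol
Na⁺ + e⁻ → Na, so n(Na) = 0.06562 mol
m = 0.06562 × 22.99 = 1.51 g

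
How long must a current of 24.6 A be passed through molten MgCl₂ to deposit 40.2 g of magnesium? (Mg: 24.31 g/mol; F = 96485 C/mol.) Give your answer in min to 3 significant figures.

n(Mg) = 40.2 / 24.31 = 1.654 mol
Mg²⁺ + 2e⁻ → Mg, so n(e⁻) = 2 × 1.654 = 3.308 mol
Q = 3.308 × 96485 = 3.192×10^5 C
t = Q / I = 3.192×10^5 / 24.6 = 12980 s = 216 min

216 min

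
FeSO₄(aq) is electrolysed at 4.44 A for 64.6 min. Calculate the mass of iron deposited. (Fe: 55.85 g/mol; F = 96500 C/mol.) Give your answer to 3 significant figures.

4.98 g

Q = 4.44 A × 3876 s = 17210 C
Moles of electrons = 17210 / 96500 = 0.1783 mol
Fe²⁺ + 2e⁻ → Fe, so n(Fe) = 0.1783 / 2 = 0.08915 mol
m = 0.08915 × 55.85 = 4.98 g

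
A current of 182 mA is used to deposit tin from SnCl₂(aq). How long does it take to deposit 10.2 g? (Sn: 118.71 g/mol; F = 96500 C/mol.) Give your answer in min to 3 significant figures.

1520 min

n(Sn) = 10.2 / 118.71 = 0.08592 mol
Sn²⁺ + 2e⁻ → Sn, so n(e⁻) = 2 × 0.08592 = 0.1718 mol
Q = 0.1718 × 96500 = 16580 C
t = Q / I = 16580 / 0.182 = 91100 s = 1520 min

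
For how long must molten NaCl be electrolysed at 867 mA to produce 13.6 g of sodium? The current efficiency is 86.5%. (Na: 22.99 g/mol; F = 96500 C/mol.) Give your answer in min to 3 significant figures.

n(Na) = 13.6 / 22.99 = 0.5916 mol
Na⁺ + e⁻ → Na, so n(e⁻) = 0.5916 mol
Q = 0.5916 × 96500 / 0.865 = 66000 C
t = Q / I = 66000 / 0.867 = 76120 s = 1270 min

1270 min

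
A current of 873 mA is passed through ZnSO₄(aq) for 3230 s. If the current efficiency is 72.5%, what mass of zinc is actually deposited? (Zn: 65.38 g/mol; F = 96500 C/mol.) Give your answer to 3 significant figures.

Q = 0.873 × 3230 = 2820 C
n(e⁻) = 2820 / 96500 = 0.02922 mol
Zn²⁺ + 2e⁻ → Zn, so theoretical m(Zn) = 0.01461 × 65.38 = 0.9552 g
Actual mass = 72.5% × 0.9552 = 0.693 g

0.693 g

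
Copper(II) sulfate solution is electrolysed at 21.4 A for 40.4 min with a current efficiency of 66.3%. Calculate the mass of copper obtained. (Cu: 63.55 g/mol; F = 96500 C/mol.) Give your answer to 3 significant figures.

Q = 21.4 × 2424 = 51870 C
n(e⁻) = 51870 / 96500 = 0.5375 mol
Cu²⁺ + 2e⁻ → Cu, so theoretical m(Cu) = 0.2688 × 63.55 = 17.08 g
Actual mass = 66.3% × 17.08 = 11.3 g

11.3 g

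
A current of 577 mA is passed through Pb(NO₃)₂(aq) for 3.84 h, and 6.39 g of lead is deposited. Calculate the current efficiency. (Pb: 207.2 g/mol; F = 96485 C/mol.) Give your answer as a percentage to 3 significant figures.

74.6%

Q = 0.577 × 13824 = 7976 C
n(e⁻) = 7976 / 96485 = 0.08267 mol
Pb²⁺ + 2e⁻ → Pb, so theoretical n(Pb) = 0.04134 mol → 8.566 g
Efficiency = 6.39 / 8.566 = 0.7460 = 74.6%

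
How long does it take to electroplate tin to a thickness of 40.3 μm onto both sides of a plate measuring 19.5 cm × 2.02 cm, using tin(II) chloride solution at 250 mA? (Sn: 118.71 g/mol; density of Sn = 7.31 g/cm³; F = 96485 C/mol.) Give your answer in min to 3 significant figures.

252 min

Plated area = 2 × 19.5 × 2.02 = 78.78 cm²
Volume = 78.78 × 40.3×10⁻⁴ cm = 0.3175 cm³
m(Sn) = 0.3175 × 7.31 = 2.321 g
n(Sn) = 2.321 / 118.71 = 0.01955 mol; n(e⁻) = 2 × 0.01955 = 0.03910 mol
Q = 0.03910 × 96485 = 3773 C
t = 3773 / 0.250 = 15090 s = 252 min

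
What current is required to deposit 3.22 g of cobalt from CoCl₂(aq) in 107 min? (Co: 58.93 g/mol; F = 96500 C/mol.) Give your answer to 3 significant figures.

1.64 A

n(Co) = 3.22 / 58.93 = 0.05464 mol
Co²⁺ + 2e⁻ → Co, so n(e⁻) = 2 × 0.05464 = 0.1093 mol
Q = 0.1093 × 96500 = 10550 C
I = Q / t = 10550 / 6420 s = 1.64 A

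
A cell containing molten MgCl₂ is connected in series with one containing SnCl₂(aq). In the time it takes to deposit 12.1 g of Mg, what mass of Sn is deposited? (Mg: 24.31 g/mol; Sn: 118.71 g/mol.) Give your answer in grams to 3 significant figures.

59.1 g

n(Mg) = 12.1 / 24.31 = 0.4977 mol
Mg²⁺ + 2e⁻ → Mg, so n(e⁻) = 2 × 0.4977 = 0.9954 mol
Same current for the same time ⇒ same n(e⁻) = 0.9954 mol in both cells.
Sn²⁺ + 2e⁻ → Sn, so n(Sn) = 0.9954 / 2 = 0.4977 mol
m(Sn) = 0.4977 × 118.71 = 59.1 g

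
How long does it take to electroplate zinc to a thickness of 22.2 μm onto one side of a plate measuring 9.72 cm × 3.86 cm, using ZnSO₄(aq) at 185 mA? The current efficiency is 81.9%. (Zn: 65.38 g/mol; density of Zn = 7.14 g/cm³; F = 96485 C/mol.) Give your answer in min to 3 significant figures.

Plated area = 9.72 × 3.86 = 37.52 cm²
Volume = 37.52 × 22.2×10⁻⁴ cm = 0.08329 cm³
m(Zn) = 0.08329 × 7.14 = 0.5947 g
n(Zn) = 0.5947 / 65.38 = 0.009096 mol; n(e⁻) = 2 × 0.009096 = 0.01819 mol
Q = 0.01819 × 96485 / 0.819 = 2143 C
t = 2143 / 0.185 = 11580 s = 193 min

193 min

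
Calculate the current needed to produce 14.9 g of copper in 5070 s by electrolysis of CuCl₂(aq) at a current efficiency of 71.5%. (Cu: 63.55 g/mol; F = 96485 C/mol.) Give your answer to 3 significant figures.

n(Cu) = 14.9 / 63.55 = 0.2345 mol
Cu²⁺ + 2e⁻ → Cu, so n(e⁻) = 2 × 0.2345 = 0.4690 mol
Q = 0.4690 × 96485 / 0.715 = 63290 C
I = Q / t = 63290 / 5070 s = 12.5 A

12.5 A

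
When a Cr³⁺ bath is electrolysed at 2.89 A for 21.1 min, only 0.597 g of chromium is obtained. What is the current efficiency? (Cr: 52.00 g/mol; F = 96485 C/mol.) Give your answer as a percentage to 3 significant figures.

Q = 2.89 × 1266 = 3659 C
n(e⁻) = 3659 / 96485 = 0.03792 mol
Cr³⁺ + 3e⁻ → Cr, so theoretical n(Cr) = 0.01264 mol → 0.6573 g
Efficiency = 0.597 / 0.6573 = 0.9083 = 90.8%

90.8%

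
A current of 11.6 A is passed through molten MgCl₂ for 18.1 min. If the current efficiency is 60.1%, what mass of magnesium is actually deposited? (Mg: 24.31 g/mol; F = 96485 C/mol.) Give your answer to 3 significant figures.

Q = 11.6 × 1086 = 12600 C
n(e⁻) = 12600 / 96485 = 0.1306 mol
Mg²⁺ + 2e⁻ → Mg, so theoretical m(Mg) = 0.06530 × 24.31 = 1.587 g
Actual mass = 60.1% × 1.587 = 0.954 g

0.954 g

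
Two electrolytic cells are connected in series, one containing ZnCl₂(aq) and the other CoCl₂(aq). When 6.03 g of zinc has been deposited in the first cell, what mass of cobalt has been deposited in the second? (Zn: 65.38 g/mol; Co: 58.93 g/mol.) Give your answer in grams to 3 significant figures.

5.44 g

n(Zn) = 6.03 / 65.38 = 0.09223 mol
Zn²⁺ + 2e⁻ → Zn, so n(e⁻) = 2 × 0.09223 = 0.1845 mol
Since the cells are in series, n(e⁻) in the Co cell is also 0.1845 mol.
Co²⁺ + 2e⁻ → Co, so n(Co) = 0.1845 / 2 = 0.09225 mol
m(Co) = 0.09225 × 58.93 = 5.44 g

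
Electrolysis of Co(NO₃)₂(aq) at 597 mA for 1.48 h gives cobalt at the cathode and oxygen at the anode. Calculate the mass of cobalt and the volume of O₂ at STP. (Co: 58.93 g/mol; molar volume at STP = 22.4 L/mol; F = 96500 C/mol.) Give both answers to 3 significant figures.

0.971 g Co; 0.185 L O₂

Q = 0.597 × 5328 = 3181 C; n(e⁻) = 3181 / 96500 = 0.03296 mol
Cathode: Co²⁺ + 2e⁻ → Co → n(Co) = 0.03296/2 = 0.01648 mol → 0.971 g
Anode: 2H₂O → O₂ + 4H⁺ + 4e⁻ → n(O₂) = 0.03296/4 = 0.008240 mol → 0.185 L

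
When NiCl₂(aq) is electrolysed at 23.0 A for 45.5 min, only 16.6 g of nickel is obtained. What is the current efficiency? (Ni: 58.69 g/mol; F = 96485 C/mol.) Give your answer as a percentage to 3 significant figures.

Q = 23.0 × 2730 = 62790 C
n(e⁻) = 62790 / 96485 = 0.6508 mol
Ni²⁺ + 2e⁻ → Ni, so theoretical n(Ni) = 0.3254 mol → 19.10 g
Efficiency = 16.6 / 19.10 = 0.8691 = 86.9%

86.9%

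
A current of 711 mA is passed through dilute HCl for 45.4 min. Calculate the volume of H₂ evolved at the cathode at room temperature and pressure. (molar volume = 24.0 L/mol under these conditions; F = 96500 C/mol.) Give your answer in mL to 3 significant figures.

Q = 0.711 A × 2724 s = 1937 C
Moles of electrons = 1937 / 96500 = 0.02007 mol
2H⁺ + 2e⁻ → H₂, so n(H₂) = 0.02007 / 2 = 0.01004 mol
V = 0.01004 × 24.0 = 0.2410 L
= 241 mL

241 mL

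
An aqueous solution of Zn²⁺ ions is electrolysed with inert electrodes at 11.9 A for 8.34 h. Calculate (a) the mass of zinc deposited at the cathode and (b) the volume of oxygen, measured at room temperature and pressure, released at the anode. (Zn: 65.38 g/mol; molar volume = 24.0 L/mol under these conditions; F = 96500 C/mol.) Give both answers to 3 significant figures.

Q = 11.9 × 30024 = 3.573×10^5 C; n(e⁻) = 3.573×10^5 / 96500 = 3.703 mol
Cathode: Zn²⁺ + 2e⁻ → Zn → n(Zn) = 3.703/2 = 1.852 mol → 121 g
Anode: 2H₂O → O₂ + 4H⁺ + 4e⁻ → n(O₂) = 3.703/4 = 0.9258 mol → 22.2 L

121 g Zn; 22.2 L O₂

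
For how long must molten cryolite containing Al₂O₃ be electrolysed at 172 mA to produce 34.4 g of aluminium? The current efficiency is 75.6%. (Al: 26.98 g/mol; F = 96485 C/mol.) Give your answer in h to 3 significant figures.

n(Al) = 34.4 / 26.98 = 1.275 mol
Al³⁺ + 3e⁻ → Al, so n(e⁻) = 3 × 1.275 = 3.825 mol
Q = 3.825 × 96485 / 0.756 = 4.882×10^5 C
t = Q / I = 4.882×10^5 / 0.172 = 2.838×10^6 s = 788 h

788 h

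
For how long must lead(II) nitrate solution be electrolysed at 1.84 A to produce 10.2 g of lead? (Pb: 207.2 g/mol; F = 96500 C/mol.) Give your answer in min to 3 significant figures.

86.1 min

n(Pb) = 10.2 / 207.2 = 0.04923 mol
Pb²⁺ + 2e⁻ → Pb, so n(e⁻) = 2 × 0.04923 = 0.09846 mol
Q = 0.09846 × 96500 = 9501 C
t = Q / I = 9501 / 1.84 = 5164 s = 86.1 min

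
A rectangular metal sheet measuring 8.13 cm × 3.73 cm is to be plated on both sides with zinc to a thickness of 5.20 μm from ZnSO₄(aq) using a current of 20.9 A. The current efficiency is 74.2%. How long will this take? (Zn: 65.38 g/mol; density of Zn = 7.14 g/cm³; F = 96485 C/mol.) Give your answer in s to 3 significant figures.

42.9 s

Plated area = 2 × 8.13 × 3.73 = 60.65 cm²
Volume = 60.65 × 5.20×10⁻⁴ cm = 0.03154 cm³
m(Zn) = 0.03154 × 7.14 = 0.2252 g
n(Zn) = 0.2252 / 65.38 = 0.003444 mol; n(e⁻) = 2 × 0.003444 = 0.006888 mol
Q = 0.006888 × 96485 / 0.742 = 895.7 C
t = 895.7 / 20.9 = 42.86 s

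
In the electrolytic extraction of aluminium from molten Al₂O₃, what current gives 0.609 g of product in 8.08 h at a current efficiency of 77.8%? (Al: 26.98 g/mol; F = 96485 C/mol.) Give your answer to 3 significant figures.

n(Al) = 0.609 / 26.98 = 0.02257 mol
Al³⁺ + 3e⁻ → Al, so n(e⁻) = 3 × 0.02257 = 0.06771 mol
Q = 0.06771 × 96485 / 0.778 = 8397 C
I = Q / t = 8397 / 29088 s = 0.289 A

0.289 A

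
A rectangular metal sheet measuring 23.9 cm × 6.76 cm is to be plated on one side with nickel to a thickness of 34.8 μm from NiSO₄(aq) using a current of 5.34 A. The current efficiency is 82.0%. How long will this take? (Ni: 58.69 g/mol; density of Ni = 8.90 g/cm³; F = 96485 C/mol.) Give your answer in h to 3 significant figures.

1.04 h

Plated area = 23.9 × 6.76 = 161.6 cm²
Volume = 161.6 × 34.8×10⁻⁴ cm = 0.5624 cm³
m(Ni) = 0.5624 × 8.90 = 5.005 g
n(Ni) = 5.005 / 58.69 = 0.08528 mol; n(e⁻) = 2 × 0.08528 = 0.1706 mol
Q = 0.1706 × 96485 / 0.820 = 20070 C
t = 20070 / 5.34 = 3758 s = 1.04 h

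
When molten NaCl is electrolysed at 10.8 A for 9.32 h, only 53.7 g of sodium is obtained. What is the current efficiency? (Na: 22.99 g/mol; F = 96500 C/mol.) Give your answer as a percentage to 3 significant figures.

62.2%

Q = 10.8 × 33552 = 3.624×10^5 C
n(e⁻) = 3.624×10^5 / 96500 = 3.755 mol
Na⁺ + e⁻ → Na, so theoretical n(Na) = 3.755 mol → 86.33 g
Efficiency = 53.7 / 86.33 = 0.6220 = 62.2%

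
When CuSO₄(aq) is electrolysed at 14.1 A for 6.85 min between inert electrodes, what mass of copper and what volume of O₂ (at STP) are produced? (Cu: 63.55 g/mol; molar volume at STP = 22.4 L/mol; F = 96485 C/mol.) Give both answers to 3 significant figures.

1.91 g Cu; 0.336 L O₂

Q = 14.1 × 411 = 5795 C; n(e⁻) = 5795 / 96485 = 0.06006 mol
Cathode: Cu²⁺ + 2e⁻ → Cu → n(Cu) = 0.06006/2 = 0.03003 mol → 1.91 g
Anode: 2H₂O → O₂ + 4H⁺ + 4e⁻ → n(O₂) = 0.06006/4 = 0.01502 mol → 0.336 L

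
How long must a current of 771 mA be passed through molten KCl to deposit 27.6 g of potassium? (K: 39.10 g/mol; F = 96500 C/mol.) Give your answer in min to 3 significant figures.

1470 min

n(K) = 27.6 / 39.10 = 0.7059 mol
K⁺ + e⁻ → K, so n(e⁻) = 0.7059 mol
Q = 0.7059 × 96500 = 68120 C
t = Q / I = 68120 / 0.771 = 88350 s = 1470 min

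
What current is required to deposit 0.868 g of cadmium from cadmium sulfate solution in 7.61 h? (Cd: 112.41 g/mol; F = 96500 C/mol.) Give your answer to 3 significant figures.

n(Cd) = 0.868 / 112.41 = 0.007722 mol
Cd²⁺ + 2e⁻ → Cd, so n(e⁻) = 2 × 0.007722 = 0.01544 mol
Q = 0.01544 × 96500 = 1490 C
I = Q / t = 1490 / 27396 s = 0.0544 A

0.0544 A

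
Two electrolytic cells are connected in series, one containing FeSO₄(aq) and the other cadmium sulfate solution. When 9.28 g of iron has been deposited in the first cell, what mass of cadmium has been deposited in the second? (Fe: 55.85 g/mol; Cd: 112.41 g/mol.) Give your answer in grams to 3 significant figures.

n(Fe) = 9.28 / 55.85 = 0.1662 mol
Fe²⁺ + 2e⁻ → Fe, so n(e⁻) = 2 × 0.1662 = 0.3324 mol
Same current for the same time ⇒ same n(e⁻) = 0.3324 mol in both cells.
Cd²⁺ + 2e⁻ → Cd, so n(Cd) = 0.3324 / 2 = 0.1662 mol
m(Cd) = 0.1662 × 112.41 = 18.7 g

18.7 g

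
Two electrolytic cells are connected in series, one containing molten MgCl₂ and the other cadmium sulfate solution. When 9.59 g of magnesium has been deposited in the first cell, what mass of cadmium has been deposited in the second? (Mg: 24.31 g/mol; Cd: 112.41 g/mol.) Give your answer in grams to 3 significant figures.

44.3 g

n(Mg) = 9.59 / 24.31 = 0.3945 mol
Mg²⁺ + 2e⁻ → Mg, so n(e⁻) = 2 × 0.3945 = 0.7890 mol
Since the cells are in series, n(e⁻) in the Cd cell is also 0.7890 mol.
Cd²⁺ + 2e⁻ → Cd, so n(Cd) = 0.7890 / 2 = 0.3945 mol
m(Cd) = 0.3945 × 112.41 = 44.3 g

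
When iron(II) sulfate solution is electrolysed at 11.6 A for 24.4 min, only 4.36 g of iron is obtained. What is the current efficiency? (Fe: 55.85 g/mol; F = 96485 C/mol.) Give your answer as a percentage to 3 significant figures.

Q = 11.6 × 1464 = 16980 C
n(e⁻) = 16980 / 96485 = 0.1760 mol
Fe²⁺ + 2e⁻ → Fe, so theoretical n(Fe) = 0.08800 mol → 4.915 g
Efficiency = 4.36 / 4.915 = 0.8871 = 88.7%

88.7%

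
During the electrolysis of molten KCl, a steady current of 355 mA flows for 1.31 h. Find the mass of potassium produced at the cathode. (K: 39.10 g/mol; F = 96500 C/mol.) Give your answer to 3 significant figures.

Q = 0.355 A × 4716 s = 1674 C
n(e⁻) = Q/F = 1674/96500 = 0.01735 mol
K⁺ + e⁻ → K, so n(K) = 0.01735 mol
m = 0.01735 × 39.10 = 0.678 g

0.678 g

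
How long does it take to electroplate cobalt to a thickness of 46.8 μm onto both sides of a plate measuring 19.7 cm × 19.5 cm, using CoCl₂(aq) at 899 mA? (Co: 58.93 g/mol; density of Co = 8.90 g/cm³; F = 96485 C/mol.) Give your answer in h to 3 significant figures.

32.4 h

Plated area = 2 × 19.7 × 19.5 = 768.3 cm²
Volume = 768.3 × 46.8×10⁻⁴ cm = 3.596 cm³
m(Co) = 3.596 × 8.90 = 32.00 g
n(Co) = 32.00 / 58.93 = 0.5430 mol; n(e⁻) = 2 × 0.5430 = 1.086 mol
Q = 1.086 × 96485 = 1.048×10^5 C
t = 1.048×10^5 / 0.899 = 1.166×10^5 s = 32.4 h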